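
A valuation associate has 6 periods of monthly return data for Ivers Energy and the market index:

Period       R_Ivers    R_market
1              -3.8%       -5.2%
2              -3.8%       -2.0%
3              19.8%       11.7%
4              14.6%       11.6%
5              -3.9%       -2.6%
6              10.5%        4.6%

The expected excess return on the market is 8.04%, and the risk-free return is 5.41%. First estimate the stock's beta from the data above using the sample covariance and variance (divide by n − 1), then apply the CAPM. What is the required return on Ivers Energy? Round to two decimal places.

Mean R_i = (-3.8 − 3.8 + 19.8 + 14.6 − 3.9 + 10.5) / 6 = 5.5667%
Mean R_m = (-5.2 − 2.0 + 11.7 + 11.6 − 2.6 + 4.6) / 6 = 3.0167%
Σ(R_i − R̄_i)(R_m − R̄_m) = 386.0633  ⇒  Cov = 386.0633 / 5 = 77.2127
Σ(R_m − R̄_m)² = 275.8083  ⇒  Var(R_m) = 275.8083 / 5 = 55.1617
β = Cov / Var(R_m) = 77.2127 / 55.1617 = 1.3998
E(R) = R_f + β × MRP = 5.41% + 1.3998 × 8.04% = 16.66%

16.66%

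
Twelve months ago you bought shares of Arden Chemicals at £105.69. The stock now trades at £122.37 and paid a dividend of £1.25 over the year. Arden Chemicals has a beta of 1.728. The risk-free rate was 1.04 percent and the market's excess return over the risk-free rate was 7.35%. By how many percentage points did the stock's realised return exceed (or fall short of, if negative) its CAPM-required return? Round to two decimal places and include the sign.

Realised HPR = (P1 + D1 − P0) / P0 = (122.37 + 1.25 − 105.69) / 105.69 = 17.93 / 105.69 = 16.9647%
CAPM required = R_f + β·MRP = 1.04% + 1.728 × 7.35% = 13.74080%
α = realised − required = 16.9647% − 13.74080% = +3.22%

+3.22%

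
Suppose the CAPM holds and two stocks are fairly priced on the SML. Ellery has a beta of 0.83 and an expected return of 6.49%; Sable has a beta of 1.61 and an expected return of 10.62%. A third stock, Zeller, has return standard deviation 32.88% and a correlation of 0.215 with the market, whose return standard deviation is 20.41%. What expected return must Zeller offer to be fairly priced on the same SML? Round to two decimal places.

MRP = (10.62% − 6.49%) / (1.61 − 0.83) = 5.2949%
R_f = 6.49% − 0.83 × 5.2949% = 2.0952%
β_Zeller = ρ·σ_i/σ_m = 0.215 × 32.88 / 20.41 = 0.3464
E(R_Zeller) = R_f + β × MRP = 2.0952% + 0.3464 × 5.2949% = 3.93%

3.93%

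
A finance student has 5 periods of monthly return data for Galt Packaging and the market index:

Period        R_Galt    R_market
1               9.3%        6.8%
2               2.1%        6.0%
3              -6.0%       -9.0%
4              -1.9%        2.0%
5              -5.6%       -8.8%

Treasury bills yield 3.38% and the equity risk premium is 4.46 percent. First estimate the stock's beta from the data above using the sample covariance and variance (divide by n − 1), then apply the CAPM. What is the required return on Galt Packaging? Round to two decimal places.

6.58%

Mean R_i = (9.3 + 2.1 − 6.0 − 1.9 − 5.6) / 5 = -0.4200%
Mean R_m = (6.8 + 6.0 − 9.0 + 2.0 − 8.8) / 5 = -0.6000%
Σ(R_i − R̄_i)(R_m − R̄_m) = 174.0600  ⇒  Cov = 174.0600 / 4 = 43.5150
Σ(R_m − R̄_m)² = 242.8800  ⇒  Var(R_m) = 242.8800 / 4 = 60.7200
β = Cov / Var(R_m) = 43.5150 / 60.7200 = 0.7167
E(R) = R_f + β × MRP = 3.38% + 0.7167 × 4.46% = 6.58%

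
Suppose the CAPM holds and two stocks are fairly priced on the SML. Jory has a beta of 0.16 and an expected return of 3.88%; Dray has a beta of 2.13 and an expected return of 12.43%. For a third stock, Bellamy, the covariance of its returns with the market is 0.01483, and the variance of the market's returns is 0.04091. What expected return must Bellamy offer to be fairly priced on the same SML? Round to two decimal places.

4.76%

MRP = (12.43% − 3.88%) / (2.13 − 0.16) = 4.3401%
R_f = 3.88% − 0.16 × 4.3401% = 3.1856%
β_Bellamy = Cov / Var(R_m) = 0.01483 / 0.04091 = 0.3625
E(R_Bellamy) = R_f + β × MRP = 3.1856% + 0.3625 × 4.3401% = 4.76%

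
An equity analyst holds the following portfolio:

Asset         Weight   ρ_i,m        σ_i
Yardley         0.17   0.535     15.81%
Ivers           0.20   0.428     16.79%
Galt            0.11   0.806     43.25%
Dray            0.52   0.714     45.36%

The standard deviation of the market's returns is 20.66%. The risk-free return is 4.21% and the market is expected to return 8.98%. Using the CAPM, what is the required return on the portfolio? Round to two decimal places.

9.65%

β_Yardley = 0.535 × 15.81% / 20.66% = 0.4094
β_Ivers = 0.428 × 16.79% / 20.66% = 0.3478
β_Galt = 0.806 × 43.25% / 20.66% = 1.6873
β_Dray = 0.714 × 45.36% / 20.66% = 1.5676
β_P = Σ w_i β_i = 0.17×0.4094 + 0.20×0.3478 + 0.11×1.6873 + 0.52×1.5676 = 1.1399
MRP = 8.98% − 4.21% = 4.77%
E(R_P) = R_f + β_P × MRP = 4.21% + 1.1399 × 4.77% = 9.65%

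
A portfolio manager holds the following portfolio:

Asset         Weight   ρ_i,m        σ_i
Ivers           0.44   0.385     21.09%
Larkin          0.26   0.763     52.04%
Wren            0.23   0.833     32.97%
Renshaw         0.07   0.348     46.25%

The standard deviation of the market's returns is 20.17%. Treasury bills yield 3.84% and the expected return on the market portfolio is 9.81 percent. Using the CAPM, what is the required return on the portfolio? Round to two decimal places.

10.16%

β_Ivers = 0.385 × 21.09% / 20.17% = 0.4026
β_Larkin = 0.763 × 52.04% / 20.17% = 1.9686
β_Wren = 0.833 × 32.97% / 20.17% = 1.3616
β_Renshaw = 0.348 × 46.25% / 20.17% = 0.7980
β_P = Σ w_i β_i = 0.44×0.4026 + 0.26×1.9686 + 0.23×1.3616 + 0.07×0.7980 = 1.0580
MRP = 9.81% − 3.84% = 5.97%
E(R_P) = R_f + β_P × MRP = 3.84% + 1.0580 × 5.97% = 10.16%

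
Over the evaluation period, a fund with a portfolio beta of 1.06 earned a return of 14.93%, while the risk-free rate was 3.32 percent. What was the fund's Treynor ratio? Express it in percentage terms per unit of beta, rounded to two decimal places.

Treynor = (R_P − R_f) / β_P = (14.93% − 3.32%) / 1.0600 = 11.61% / 1.0600 = 10.95%

10.95%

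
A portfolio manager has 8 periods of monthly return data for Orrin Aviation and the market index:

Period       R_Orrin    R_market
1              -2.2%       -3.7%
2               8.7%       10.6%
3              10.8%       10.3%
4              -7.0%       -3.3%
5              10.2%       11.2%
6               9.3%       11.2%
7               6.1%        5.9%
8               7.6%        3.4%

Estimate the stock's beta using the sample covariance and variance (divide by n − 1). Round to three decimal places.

Mean R_i = (-2.2 + 8.7 + 10.8 − 7.0 + 10.2 + 9.3 + 6.1 + 7.6) / 8 = 5.4375%
Mean R_m = (-3.7 + 10.6 + 10.3 − 3.3 + 11.2 + 11.2 + 5.9 + 3.4) / 8 = 5.7000%
Σ(R_i − R̄_i)(R_m − R̄_m) = 266.9800  ⇒  Cov = 266.9800 / 7 = 38.1400
Σ(R_m − R̄_m)² = 280.3600  ⇒  Var(R_m) = 280.3600 / 7 = 40.0514
β = Cov / Var(R_m) = 38.1400 / 40.0514 = 0.9523

0.952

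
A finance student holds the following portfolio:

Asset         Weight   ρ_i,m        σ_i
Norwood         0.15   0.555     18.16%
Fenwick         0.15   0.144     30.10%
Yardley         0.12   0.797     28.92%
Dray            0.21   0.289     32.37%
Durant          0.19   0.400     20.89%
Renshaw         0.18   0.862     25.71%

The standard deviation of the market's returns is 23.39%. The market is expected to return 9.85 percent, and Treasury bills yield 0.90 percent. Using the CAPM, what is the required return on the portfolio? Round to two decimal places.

5.67%

β_Norwood = 0.555 × 18.16% / 23.39% = 0.4309
β_Fenwick = 0.144 × 30.10% / 23.39% = 0.1853
β_Yardley = 0.797 × 28.92% / 23.39% = 0.9854
β_Dray = 0.289 × 32.37% / 23.39% = 0.4000
β_Durant = 0.400 × 20.89% / 23.39% = 0.3572
β_Renshaw = 0.862 × 25.71% / 23.39% = 0.9475
β_P = Σ w_i β_i = 0.15×0.4309 + 0.15×0.1853 + 0.12×0.9854 + 0.21×0.4000 + 0.19×0.3572 + 0.18×0.9475 = 0.5331
MRP = 9.85% − 0.90% = 8.95%
E(R_P) = R_f + β_P × MRP = 0.90% + 0.5331 × 8.95% = 5.67%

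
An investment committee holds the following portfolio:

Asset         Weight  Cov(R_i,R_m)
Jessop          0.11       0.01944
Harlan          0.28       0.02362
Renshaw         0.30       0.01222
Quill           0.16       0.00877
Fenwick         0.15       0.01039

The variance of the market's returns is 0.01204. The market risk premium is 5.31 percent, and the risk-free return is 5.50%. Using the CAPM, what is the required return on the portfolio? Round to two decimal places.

β_Jessop = 0.01944 / 0.01204 = 1.6146
β_Harlan = 0.02362 / 0.01204 = 1.9618
β_Renshaw = 0.01222 / 0.01204 = 1.0150
β_Quill = 0.00877 / 0.01204 = 0.7284
β_Fenwick = 0.01039 / 0.01204 = 0.8630
β_P = Σ w_i β_i = 0.11×1.6146 + 0.28×1.9618 + 0.30×1.0150 + 0.16×0.7284 + 0.15×0.8630 = 1.2774
E(R_P) = R_f + β_P × MRP = 5.50% + 1.2774 × 5.31% = 12.28%

12.28%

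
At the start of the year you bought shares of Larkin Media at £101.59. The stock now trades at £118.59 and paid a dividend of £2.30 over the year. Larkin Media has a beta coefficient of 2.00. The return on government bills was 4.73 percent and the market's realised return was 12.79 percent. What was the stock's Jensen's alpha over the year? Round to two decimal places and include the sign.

-1.85%

Realised HPR = (P1 + D1 − P0) / P0 = (118.59 + 2.30 − 101.59) / 101.59 = 19.30 / 101.59 = 18.9979%
MRP = 12.79% − 4.73% = 8.06%
CAPM required = R_f + β·MRP = 4.73% + 2.00 × 8.06% = 20.8500%
α = realised − required = 18.9979% − 20.8500% = -1.85%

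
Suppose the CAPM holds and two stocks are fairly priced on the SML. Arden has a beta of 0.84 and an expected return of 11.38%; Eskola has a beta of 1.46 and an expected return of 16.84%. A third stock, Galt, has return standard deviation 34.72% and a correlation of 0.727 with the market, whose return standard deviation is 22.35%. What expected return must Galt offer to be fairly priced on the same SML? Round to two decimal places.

MRP = (16.84% − 11.38%) / (1.46 − 0.84) = 8.8065%
R_f = 11.38% − 0.84 × 8.8065% = 3.9825%
β_Galt = ρ·σ_i/σ_m = 0.727 × 34.72 / 22.35 = 1.1294
E(R_Galt) = R_f + β × MRP = 3.9825% + 1.1294 × 8.8065% = 13.93%

13.93%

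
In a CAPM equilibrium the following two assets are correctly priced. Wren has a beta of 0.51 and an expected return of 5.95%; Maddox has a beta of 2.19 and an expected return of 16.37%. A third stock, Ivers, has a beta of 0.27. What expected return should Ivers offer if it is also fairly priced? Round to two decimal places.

4.46%

MRP (SML slope) = (16.37% − 5.95%) / (2.19 − 0.51) = 10.42% / 1.68 = 6.2024%
R_f (intercept) = 5.95% − 0.51 × 6.2024% = 2.7868%
E(R_Ivers) = R_f + β × MRP = 2.7868% + 0.27 × 6.2024% = 4.46%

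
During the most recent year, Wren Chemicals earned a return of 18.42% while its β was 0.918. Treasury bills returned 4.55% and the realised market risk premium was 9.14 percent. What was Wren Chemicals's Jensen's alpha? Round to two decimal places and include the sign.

CAPM benchmark = R_f + β(R_m − R_f) = 4.55% + 0.918 × 9.14% = 12.94052%
α = actual − benchmark = 18.42% − 12.94052% = +5.48%

+5.48%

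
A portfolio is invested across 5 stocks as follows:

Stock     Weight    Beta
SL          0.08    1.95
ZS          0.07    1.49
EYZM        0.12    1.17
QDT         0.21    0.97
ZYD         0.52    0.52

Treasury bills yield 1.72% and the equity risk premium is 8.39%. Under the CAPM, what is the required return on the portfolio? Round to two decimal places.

β_P = Σ w_i β_i = 0.08×1.95 + 0.07×1.49 + 0.12×1.17 + 0.21×0.97 + 0.52×0.52 = 0.8748
E(R_P) = R_f + β_P × MRP = 1.72% + 0.8748 × 8.39% = 9.06%

9.06%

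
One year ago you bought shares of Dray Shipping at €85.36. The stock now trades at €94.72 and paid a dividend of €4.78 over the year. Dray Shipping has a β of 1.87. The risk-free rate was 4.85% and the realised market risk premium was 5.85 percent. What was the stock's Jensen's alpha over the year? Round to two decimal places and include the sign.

Realised HPR = (P1 + D1 − P0) / P0 = (94.72 + 4.78 − 85.36) / 85.36 = 14.14 / 85.36 = 16.5651%
CAPM required = R_f + β·MRP = 4.85% + 1.87 × 5.85% = 15.7895%
α = realised − required = 16.5651% − 15.7895% = +0.78%

+0.78%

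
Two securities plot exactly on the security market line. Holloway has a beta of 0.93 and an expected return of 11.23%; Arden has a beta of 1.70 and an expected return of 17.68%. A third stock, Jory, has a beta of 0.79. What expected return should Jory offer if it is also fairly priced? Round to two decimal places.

10.06%

MRP (SML slope) = (17.68% − 11.23%) / (1.70 − 0.93) = 6.45% / 0.77 = 8.3766%
R_f (intercept) = 11.23% − 0.93 × 8.3766% = 3.4398%
E(R_Jory) = R_f + β × MRP = 3.4398% + 0.79 × 8.3766% = 10.06%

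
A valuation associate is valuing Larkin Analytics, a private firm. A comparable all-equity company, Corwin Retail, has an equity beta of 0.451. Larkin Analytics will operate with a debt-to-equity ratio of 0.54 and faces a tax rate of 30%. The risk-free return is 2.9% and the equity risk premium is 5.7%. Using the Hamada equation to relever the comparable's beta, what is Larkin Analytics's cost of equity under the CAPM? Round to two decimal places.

6.44%

β_L = β_U × [1 + (1 − t)(D/E)] = 0.451 × [1 + (1 − 0.30) × 0.54]
    = 0.451 × [1 + 0.70 × 0.54] = 0.451 × 1.3780 = 0.6215
E(R) = R_f + β_L × MRP = 2.9% + 0.6215 × 5.7% = 6.44%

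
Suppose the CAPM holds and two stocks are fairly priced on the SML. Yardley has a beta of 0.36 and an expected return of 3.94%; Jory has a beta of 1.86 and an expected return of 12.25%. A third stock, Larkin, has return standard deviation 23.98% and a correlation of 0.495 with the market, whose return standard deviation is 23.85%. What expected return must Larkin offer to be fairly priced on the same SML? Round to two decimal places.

MRP = (12.25% − 3.94%) / (1.86 − 0.36) = 5.5400%
R_f = 3.94% − 0.36 × 5.5400% = 1.9456%
β_Larkin = ρ·σ_i/σ_m = 0.495 × 23.98 / 23.85 = 0.4977
E(R_Larkin) = R_f + β × MRP = 1.9456% + 0.4977 × 5.5400% = 4.70%

4.70%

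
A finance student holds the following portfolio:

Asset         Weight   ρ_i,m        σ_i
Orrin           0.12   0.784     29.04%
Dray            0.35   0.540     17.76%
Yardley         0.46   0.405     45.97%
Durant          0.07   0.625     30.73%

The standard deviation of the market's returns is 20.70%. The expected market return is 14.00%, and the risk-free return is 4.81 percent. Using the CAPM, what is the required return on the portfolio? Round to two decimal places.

β_Orrin = 0.784 × 29.04% / 20.70% = 1.0999
β_Dray = 0.540 × 17.76% / 20.70% = 0.4633
β_Yardley = 0.405 × 45.97% / 20.70% = 0.8994
β_Durant = 0.625 × 30.73% / 20.70% = 0.9278
β_P = Σ w_i β_i = 0.12×1.0999 + 0.35×0.4633 + 0.46×0.8994 + 0.07×0.9278 = 0.7728
MRP = 14.00% − 4.81% = 9.19%
E(R_P) = R_f + β_P × MRP = 4.81% + 0.7728 × 9.19% = 11.91%

11.91%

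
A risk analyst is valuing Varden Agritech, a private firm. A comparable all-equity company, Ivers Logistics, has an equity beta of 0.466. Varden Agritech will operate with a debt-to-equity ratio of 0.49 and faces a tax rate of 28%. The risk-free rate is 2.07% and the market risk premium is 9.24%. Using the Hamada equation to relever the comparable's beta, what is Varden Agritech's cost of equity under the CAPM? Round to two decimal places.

β_L = β_U × [1 + (1 − t)(D/E)] = 0.466 × [1 + (1 − 0.28) × 0.49]
    = 0.466 × [1 + 0.72 × 0.49] = 0.466 × 1.3528 = 0.6304
E(R) = R_f + β_L × MRP = 2.07% + 0.6304 × 9.24% = 7.89%

7.89%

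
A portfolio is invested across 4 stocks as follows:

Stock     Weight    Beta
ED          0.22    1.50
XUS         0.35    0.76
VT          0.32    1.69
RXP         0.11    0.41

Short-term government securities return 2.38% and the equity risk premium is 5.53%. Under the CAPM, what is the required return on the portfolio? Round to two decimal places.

β_P = Σ w_i β_i = 0.22×1.50 + 0.35×0.76 + 0.32×1.69 + 0.11×0.41 = 1.1819
E(R_P) = R_f + β_P × MRP = 2.38% + 1.1819 × 5.53% = 8.92%

8.92%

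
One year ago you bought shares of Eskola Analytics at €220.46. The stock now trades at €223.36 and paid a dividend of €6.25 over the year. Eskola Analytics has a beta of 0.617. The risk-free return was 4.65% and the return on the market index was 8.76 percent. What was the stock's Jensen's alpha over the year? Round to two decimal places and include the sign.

Realised HPR = (P1 + D1 − P0) / P0 = (223.36 + 6.25 − 220.46) / 220.46 = 9.15 / 220.46 = 4.1504%
MRP = 8.76% − 4.65% = 4.11%
CAPM required = R_f + β·MRP = 4.65% + 0.617 × 4.11% = 7.18587%
α = realised − required = 4.1504% − 7.18587% = -3.04%

-3.04%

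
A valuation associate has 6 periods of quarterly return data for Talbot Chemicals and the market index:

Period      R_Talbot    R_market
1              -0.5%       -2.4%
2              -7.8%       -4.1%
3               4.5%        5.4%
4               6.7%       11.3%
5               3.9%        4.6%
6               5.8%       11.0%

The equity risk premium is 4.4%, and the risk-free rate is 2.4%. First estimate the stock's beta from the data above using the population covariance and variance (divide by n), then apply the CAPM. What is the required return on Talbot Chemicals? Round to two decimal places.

Mean R_i = (-0.5 − 7.8 + 4.5 + 6.7 + 3.9 + 5.8) / 6 = 2.1000%
Mean R_m = (-2.4 − 4.1 + 5.4 + 11.3 + 4.6 + 11.0) / 6 = 4.3000%
Σ(R_i − R̄_i)(R_m − R̄_m) = 160.7500  ⇒  Cov = 160.7500 / 6 = 26.7917
Σ(R_m − R̄_m)² = 210.6400  ⇒  Var(R_m) = 210.6400 / 6 = 35.1067
β = Cov / Var(R_m) = 26.7917 / 35.1067 = 0.7632
E(R) = R_f + β × MRP = 2.4% + 0.7632 × 4.4% = 5.76%

5.76%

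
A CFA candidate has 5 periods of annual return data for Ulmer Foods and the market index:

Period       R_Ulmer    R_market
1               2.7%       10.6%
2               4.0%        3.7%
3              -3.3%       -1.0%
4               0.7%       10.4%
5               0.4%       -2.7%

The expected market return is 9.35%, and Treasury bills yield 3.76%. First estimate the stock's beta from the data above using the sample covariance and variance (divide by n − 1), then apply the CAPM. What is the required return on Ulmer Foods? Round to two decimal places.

Mean R_i = (2.7 + 4.0 − 3.3 + 0.7 + 0.4) / 5 = 0.9000%
Mean R_m = (10.6 + 3.7 − 1.0 + 10.4 − 2.7) / 5 = 4.2000%
Σ(R_i − R̄_i)(R_m − R̄_m) = 34.0200  ⇒  Cov = 34.0200 / 4 = 8.5050
Σ(R_m − R̄_m)² = 154.3000  ⇒  Var(R_m) = 154.3000 / 4 = 38.5750
β = Cov / Var(R_m) = 8.5050 / 38.5750 = 0.2205
MRP = 9.35% − 3.76% = 5.59%
E(R) = R_f + β × MRP = 3.76% + 0.2205 × 5.59% = 4.99%

4.99%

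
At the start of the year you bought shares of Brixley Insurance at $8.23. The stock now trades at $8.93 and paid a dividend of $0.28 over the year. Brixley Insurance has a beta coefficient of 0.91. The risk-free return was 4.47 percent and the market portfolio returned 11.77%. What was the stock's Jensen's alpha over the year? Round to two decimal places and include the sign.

Realised HPR = (P1 + D1 − P0) / P0 = (8.93 + 0.28 − 8.23) / 8.23 = 0.98 / 8.23 = 11.9077%
MRP = 11.77% − 4.47% = 7.30%
CAPM required = R_f + β·MRP = 4.47% + 0.91 × 7.30% = 11.1130%
α = realised − required = 11.9077% − 11.1130% = +0.79%

+0.79%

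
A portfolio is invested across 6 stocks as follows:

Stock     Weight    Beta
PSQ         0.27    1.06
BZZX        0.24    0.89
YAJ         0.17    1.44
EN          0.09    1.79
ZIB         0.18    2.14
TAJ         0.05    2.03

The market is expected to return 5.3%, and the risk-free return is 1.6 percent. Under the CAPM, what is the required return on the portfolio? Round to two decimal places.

β_P = Σ w_i β_i = 0.27×1.06 + 0.24×0.89 + 0.17×1.44 + 0.09×1.79 + 0.18×2.14 + 0.05×2.03 = 1.3924
MRP = 5.3% − 1.6% = 3.70%
E(R_P) = R_f + β_P × MRP = 1.6% + 1.3924 × 3.7% = 6.75%

6.75%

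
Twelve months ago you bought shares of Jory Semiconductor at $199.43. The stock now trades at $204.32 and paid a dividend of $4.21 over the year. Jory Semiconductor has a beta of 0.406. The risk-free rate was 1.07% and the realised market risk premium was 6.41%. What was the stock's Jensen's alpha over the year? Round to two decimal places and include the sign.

Realised HPR = (P1 + D1 − P0) / P0 = (204.32 + 4.21 − 199.43) / 199.43 = 9.10 / 199.43 = 4.5630%
CAPM required = R_f + β·MRP = 1.07% + 0.406 × 6.41% = 3.67246%
α = realised − required = 4.5630% − 3.67246% = +0.89%

+0.89%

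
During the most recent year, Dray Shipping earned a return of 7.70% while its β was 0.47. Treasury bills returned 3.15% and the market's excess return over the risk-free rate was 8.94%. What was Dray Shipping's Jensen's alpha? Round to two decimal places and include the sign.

CAPM benchmark = R_f + β(R_m − R_f) = 3.15% + 0.47 × 8.94% = 7.3518%
α = actual − benchmark = 7.70% − 7.3518% = +0.35%

+0.35%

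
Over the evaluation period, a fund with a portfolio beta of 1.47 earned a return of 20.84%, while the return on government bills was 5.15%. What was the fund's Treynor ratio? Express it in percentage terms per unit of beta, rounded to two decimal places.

Treynor = (R_P − R_f) / β_P = (20.84% − 5.15%) / 1.4700 = 15.69% / 1.4700 = 10.67%

10.67%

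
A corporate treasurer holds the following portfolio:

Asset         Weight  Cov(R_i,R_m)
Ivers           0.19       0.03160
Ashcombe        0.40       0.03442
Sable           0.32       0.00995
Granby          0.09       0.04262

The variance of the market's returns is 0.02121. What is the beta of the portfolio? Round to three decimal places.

1.263

β_Ivers = 0.03160 / 0.02121 = 1.4899
β_Ashcombe = 0.03442 / 0.02121 = 1.6228
β_Sable = 0.00995 / 0.02121 = 0.4691
β_Granby = 0.04262 / 0.02121 = 2.0094
β_P = Σ w_i β_i = 0.19×1.4899 + 0.40×1.6228 + 0.32×0.4691 + 0.09×2.0094 = 1.2632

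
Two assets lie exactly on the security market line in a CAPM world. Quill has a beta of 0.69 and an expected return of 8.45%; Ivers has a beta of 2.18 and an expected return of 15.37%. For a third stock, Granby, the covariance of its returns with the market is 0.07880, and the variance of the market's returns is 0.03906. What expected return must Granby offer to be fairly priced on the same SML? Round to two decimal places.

MRP = (15.37% − 8.45%) / (2.18 − 0.69) = 4.6443%
R_f = 8.45% − 0.69 × 4.6443% = 5.2454%
β_Granby = Cov / Var(R_m) = 0.07880 / 0.03906 = 2.0174
E(R_Granby) = R_f + β × MRP = 5.2454% + 2.0174 × 4.6443% = 14.61%

14.61%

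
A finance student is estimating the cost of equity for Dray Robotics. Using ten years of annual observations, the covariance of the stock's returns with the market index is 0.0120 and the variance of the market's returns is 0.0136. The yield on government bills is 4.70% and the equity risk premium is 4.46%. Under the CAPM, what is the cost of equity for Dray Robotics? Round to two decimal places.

β = Cov(R_i, R_m) / Var(R_m) = 0.0120 / 0.0136 = 0.8824
E(R) = R_f + β × MRP = 4.70% + 0.8824 × 4.46% = 8.64%

8.64%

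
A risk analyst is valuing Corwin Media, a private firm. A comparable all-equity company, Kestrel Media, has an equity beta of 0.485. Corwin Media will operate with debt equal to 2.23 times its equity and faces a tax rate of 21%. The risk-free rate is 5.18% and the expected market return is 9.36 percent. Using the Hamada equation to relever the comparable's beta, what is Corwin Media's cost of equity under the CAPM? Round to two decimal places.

10.78%

β_L = β_U × [1 + (1 − t)(D/E)] = 0.485 × [1 + (1 − 0.21) × 2.23]
    = 0.485 × [1 + 0.79 × 2.23] = 0.485 × 2.7617 = 1.3394
MRP = 9.36% − 5.18% = 4.18%
E(R) = R_f + β_L × MRP = 5.18% + 1.3394 × 4.18% = 10.78%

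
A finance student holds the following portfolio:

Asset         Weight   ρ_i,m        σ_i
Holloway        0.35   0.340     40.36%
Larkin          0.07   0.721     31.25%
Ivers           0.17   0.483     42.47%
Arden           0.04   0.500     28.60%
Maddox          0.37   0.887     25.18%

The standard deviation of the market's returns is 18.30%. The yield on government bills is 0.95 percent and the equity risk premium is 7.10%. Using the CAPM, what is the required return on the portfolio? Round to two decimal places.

β_Holloway = 0.340 × 40.36% / 18.30% = 0.7499
β_Larkin = 0.721 × 31.25% / 18.30% = 1.2312
β_Ivers = 0.483 × 42.47% / 18.30% = 1.1209
β_Arden = 0.500 × 28.60% / 18.30% = 0.7814
β_Maddox = 0.887 × 25.18% / 18.30% = 1.2205
β_P = Σ w_i β_i = 0.35×0.7499 + 0.07×1.2312 + 0.17×1.1209 + 0.04×0.7814 + 0.37×1.2205 = 1.0220
E(R_P) = R_f + β_P × MRP = 0.95% + 1.0220 × 7.10% = 8.21%

8.21%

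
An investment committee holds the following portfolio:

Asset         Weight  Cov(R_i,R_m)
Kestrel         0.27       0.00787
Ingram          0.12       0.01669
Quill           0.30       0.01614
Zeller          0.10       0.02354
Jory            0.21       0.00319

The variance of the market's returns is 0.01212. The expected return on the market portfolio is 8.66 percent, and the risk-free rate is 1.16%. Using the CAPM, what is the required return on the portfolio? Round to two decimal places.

β_Kestrel = 0.00787 / 0.01212 = 0.6493
β_Ingram = 0.01669 / 0.01212 = 1.3771
β_Quill = 0.01614 / 0.01212 = 1.3317
β_Zeller = 0.02354 / 0.01212 = 1.9422
β_Jory = 0.00319 / 0.01212 = 0.2632
β_P = Σ w_i β_i = 0.27×0.6493 + 0.12×1.3771 + 0.30×1.3317 + 0.10×1.9422 + 0.21×0.2632 = 0.9896
MRP = 8.66% − 1.16% = 7.50%
E(R_P) = R_f + β_P × MRP = 1.16% + 0.9896 × 7.50% = 8.58%

8.58%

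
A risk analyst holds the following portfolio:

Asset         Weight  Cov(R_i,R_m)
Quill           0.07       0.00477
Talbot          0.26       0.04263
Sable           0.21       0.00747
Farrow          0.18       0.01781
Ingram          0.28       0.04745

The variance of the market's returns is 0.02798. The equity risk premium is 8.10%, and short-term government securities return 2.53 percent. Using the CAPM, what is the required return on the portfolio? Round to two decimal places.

β_Quill = 0.00477 / 0.02798 = 0.1705
β_Talbot = 0.04263 / 0.02798 = 1.5236
β_Sable = 0.00747 / 0.02798 = 0.2670
β_Farrow = 0.01781 / 0.02798 = 0.6365
β_Ingram = 0.04745 / 0.02798 = 1.6959
β_P = Σ w_i β_i = 0.07×0.1705 + 0.26×1.5236 + 0.21×0.2670 + 0.18×0.6365 + 0.28×1.6959 = 1.0536
E(R_P) = R_f + β_P × MRP = 2.53% + 1.0536 × 8.10% = 11.06%

11.06%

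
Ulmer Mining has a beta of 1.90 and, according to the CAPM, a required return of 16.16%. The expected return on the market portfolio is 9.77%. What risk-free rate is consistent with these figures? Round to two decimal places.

2.67%

E(R) = R_f + β(E(R_m) − R_f) = R_f(1 − β) + β·E(R_m)
16.16% = R_f × (1 − 1.90) + 1.90 × 9.77%
16.16% = R_f × -0.90 + 18.5630%
R_f = (16.16% − 18.5630%) / -0.90 = 2.67%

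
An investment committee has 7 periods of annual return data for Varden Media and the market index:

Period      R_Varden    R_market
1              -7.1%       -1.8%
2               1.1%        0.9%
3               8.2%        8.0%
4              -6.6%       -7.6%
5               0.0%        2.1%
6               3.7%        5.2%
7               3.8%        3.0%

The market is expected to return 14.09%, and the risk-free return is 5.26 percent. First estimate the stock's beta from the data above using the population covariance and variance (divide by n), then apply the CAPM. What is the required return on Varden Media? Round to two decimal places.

14.28%

Mean R_i = (-7.1 + 1.1 + 8.2 − 6.6 + 0.0 + 3.7 + 3.8) / 7 = 0.4429%
Mean R_m = (-1.8 + 0.9 + 8.0 − 7.6 + 2.1 + 5.2 + 3.0) / 7 = 1.4000%
Σ(R_i − R̄_i)(R_m − R̄_m) = 155.8300  ⇒  Cov = 155.8300 / 7 = 22.2614
Σ(R_m − R̄_m)² = 152.5400  ⇒  Var(R_m) = 152.5400 / 7 = 21.7914
β = Cov / Var(R_m) = 22.2614 / 21.7914 = 1.0216
MRP = 14.09% − 5.26% = 8.83%
E(R) = R_f + β × MRP = 5.26% + 1.0216 × 8.83% = 14.28%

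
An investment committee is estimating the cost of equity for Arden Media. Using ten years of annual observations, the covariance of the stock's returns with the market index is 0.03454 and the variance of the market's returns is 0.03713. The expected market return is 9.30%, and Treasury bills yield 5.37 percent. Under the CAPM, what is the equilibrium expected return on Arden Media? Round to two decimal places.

9.03%

β = Cov(R_i, R_m) / Var(R_m) = 0.03454 / 0.03713 = 0.9302
MRP = 9.30% − 5.37% = 3.93%
E(R) = R_f + β × MRP = 5.37% + 0.9302 × 3.93% = 9.03%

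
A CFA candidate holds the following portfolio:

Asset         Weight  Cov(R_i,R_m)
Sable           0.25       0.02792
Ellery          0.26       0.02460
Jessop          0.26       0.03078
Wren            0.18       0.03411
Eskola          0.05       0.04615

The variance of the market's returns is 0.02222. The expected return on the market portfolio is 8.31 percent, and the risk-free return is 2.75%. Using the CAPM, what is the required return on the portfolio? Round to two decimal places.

10.21%

β_Sable = 0.02792 / 0.02222 = 1.2565
β_Ellery = 0.02460 / 0.02222 = 1.1071
β_Jessop = 0.03078 / 0.02222 = 1.3852
β_Wren = 0.03411 / 0.02222 = 1.5351
β_Eskola = 0.04615 / 0.02222 = 2.0770
β_P = Σ w_i β_i = 0.25×1.2565 + 0.26×1.1071 + 0.26×1.3852 + 0.18×1.5351 + 0.05×2.0770 = 1.3423
MRP = 8.31% − 2.75% = 5.56%
E(R_P) = R_f + β_P × MRP = 2.75% + 1.3423 × 5.56% = 10.21%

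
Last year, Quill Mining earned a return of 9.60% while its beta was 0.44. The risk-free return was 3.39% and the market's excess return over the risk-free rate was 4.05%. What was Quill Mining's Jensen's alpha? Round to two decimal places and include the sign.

CAPM benchmark = R_f + β(R_m − R_f) = 3.39% + 0.44 × 4.05% = 5.1720%
α = actual − benchmark = 9.60% − 5.1720% = +4.43%

+4.43%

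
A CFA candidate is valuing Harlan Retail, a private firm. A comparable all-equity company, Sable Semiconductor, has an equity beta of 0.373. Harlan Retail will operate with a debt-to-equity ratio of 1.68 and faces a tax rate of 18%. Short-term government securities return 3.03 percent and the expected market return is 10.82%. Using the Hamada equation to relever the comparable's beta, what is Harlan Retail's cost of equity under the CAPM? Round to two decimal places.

9.94%

β_L = β_U × [1 + (1 − t)(D/E)] = 0.373 × [1 + (1 − 0.18) × 1.68]
    = 0.373 × [1 + 0.82 × 1.68] = 0.373 × 2.3776 = 0.8868
MRP = 10.82% − 3.03% = 7.79%
E(R) = R_f + β_L × MRP = 3.03% + 0.8868 × 7.79% = 9.94%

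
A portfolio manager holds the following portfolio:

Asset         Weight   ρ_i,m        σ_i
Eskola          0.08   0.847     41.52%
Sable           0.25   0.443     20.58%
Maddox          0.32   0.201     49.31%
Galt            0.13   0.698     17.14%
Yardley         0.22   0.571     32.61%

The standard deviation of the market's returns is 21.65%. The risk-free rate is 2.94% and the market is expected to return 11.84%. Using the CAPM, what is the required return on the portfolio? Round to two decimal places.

8.66%

β_Eskola = 0.847 × 41.52% / 21.65% = 1.6244
β_Sable = 0.443 × 20.58% / 21.65% = 0.4211
β_Maddox = 0.201 × 49.31% / 21.65% = 0.4578
β_Galt = 0.698 × 17.14% / 21.65% = 0.5526
β_Yardley = 0.571 × 32.61% / 21.65% = 0.8601
β_P = Σ w_i β_i = 0.08×1.6244 + 0.25×0.4211 + 0.32×0.4578 + 0.13×0.5526 + 0.22×0.8601 = 0.6428
MRP = 11.84% − 2.94% = 8.90%
E(R_P) = R_f + β_P × MRP = 2.94% + 0.6428 × 8.90% = 8.66%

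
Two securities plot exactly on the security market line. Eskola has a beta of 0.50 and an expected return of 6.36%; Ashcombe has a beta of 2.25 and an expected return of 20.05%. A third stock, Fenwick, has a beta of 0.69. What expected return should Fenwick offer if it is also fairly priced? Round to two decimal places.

7.85%

MRP (SML slope) = (20.05% − 6.36%) / (2.25 − 0.50) = 13.69% / 1.75 = 7.8229%
R_f (intercept) = 6.36% − 0.50 × 7.8229% = 2.4486%
E(R_Fenwick) = R_f + β × MRP = 2.4486% + 0.69 × 7.8229% = 7.85%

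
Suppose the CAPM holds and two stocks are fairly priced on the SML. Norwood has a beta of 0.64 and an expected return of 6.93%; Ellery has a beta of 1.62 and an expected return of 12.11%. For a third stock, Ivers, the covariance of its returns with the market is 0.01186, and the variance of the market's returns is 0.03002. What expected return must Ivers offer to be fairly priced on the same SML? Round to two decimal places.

MRP = (12.11% − 6.93%) / (1.62 − 0.64) = 5.2857%
R_f = 6.93% − 0.64 × 5.2857% = 3.5472%
β_Ivers = Cov / Var(R_m) = 0.01186 / 0.03002 = 0.3951
E(R_Ivers) = R_f + β × MRP = 3.5472% + 0.3951 × 5.2857% = 5.64%

5.64%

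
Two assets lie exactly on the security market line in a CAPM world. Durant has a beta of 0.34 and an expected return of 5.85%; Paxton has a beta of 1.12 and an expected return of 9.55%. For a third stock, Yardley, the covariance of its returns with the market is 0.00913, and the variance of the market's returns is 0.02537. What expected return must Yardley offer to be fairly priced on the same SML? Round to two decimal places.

MRP = (9.55% − 5.85%) / (1.12 − 0.34) = 4.7436%
R_f = 5.85% − 0.34 × 4.7436% = 4.2372%
β_Yardley = Cov / Var(R_m) = 0.00913 / 0.02537 = 0.3599
E(R_Yardley) = R_f + β × MRP = 4.2372% + 0.3599 × 4.7436% = 5.94%

5.94%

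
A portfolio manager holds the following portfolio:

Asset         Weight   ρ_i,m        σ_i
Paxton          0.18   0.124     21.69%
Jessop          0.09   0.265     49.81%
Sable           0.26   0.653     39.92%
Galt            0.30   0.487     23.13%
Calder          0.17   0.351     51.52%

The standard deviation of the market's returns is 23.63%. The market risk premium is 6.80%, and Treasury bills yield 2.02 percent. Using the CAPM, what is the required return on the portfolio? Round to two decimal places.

β_Paxton = 0.124 × 21.69% / 23.63% = 0.1138
β_Jessop = 0.265 × 49.81% / 23.63% = 0.5586
β_Sable = 0.653 × 39.92% / 23.63% = 1.1032
β_Galt = 0.487 × 23.13% / 23.63% = 0.4767
β_Calder = 0.351 × 51.52% / 23.63% = 0.7653
β_P = Σ w_i β_i = 0.18×0.1138 + 0.09×0.5586 + 0.26×1.1032 + 0.30×0.4767 + 0.17×0.7653 = 0.6307
E(R_P) = R_f + β_P × MRP = 2.02% + 0.6307 × 6.80% = 6.31%

6.31%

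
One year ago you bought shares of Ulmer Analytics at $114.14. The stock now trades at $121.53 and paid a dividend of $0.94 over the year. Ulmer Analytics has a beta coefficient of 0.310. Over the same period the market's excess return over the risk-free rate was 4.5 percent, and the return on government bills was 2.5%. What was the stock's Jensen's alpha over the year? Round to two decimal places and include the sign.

Realised HPR = (P1 + D1 − P0) / P0 = (121.53 + 0.94 − 114.14) / 114.14 = 8.33 / 114.14 = 7.2981%
CAPM required = R_f + β·MRP = 2.5% + 0.310 × 4.5% = 3.8950%
α = realised − required = 7.2981% − 3.8950% = +3.40%

+3.40%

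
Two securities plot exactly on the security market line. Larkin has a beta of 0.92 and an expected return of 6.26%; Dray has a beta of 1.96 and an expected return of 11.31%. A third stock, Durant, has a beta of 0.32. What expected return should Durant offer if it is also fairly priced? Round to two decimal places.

MRP (SML slope) = (11.31% − 6.26%) / (1.96 − 0.92) = 5.05% / 1.04 = 4.8558%
R_f (intercept) = 6.26% − 0.92 × 4.8558% = 1.7927%
E(R_Durant) = R_f + β × MRP = 1.7927% + 0.32 × 4.8558% = 3.35%

3.35%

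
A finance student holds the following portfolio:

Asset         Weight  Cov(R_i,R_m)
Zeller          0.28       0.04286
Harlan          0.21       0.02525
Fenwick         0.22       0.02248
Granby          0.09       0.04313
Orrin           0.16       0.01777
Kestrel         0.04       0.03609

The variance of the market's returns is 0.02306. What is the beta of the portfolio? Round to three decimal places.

β_Zeller = 0.04286 / 0.02306 = 1.8586
β_Harlan = 0.02525 / 0.02306 = 1.0950
β_Fenwick = 0.02248 / 0.02306 = 0.9748
β_Granby = 0.04313 / 0.02306 = 1.8703
β_Orrin = 0.01777 / 0.02306 = 0.7706
β_Kestrel = 0.03609 / 0.02306 = 1.5650
β_P = Σ w_i β_i = 0.28×1.8586 + 0.21×1.0950 + 0.22×0.9748 + 0.09×1.8703 + 0.16×0.7706 + 0.04×1.5650 = 1.3190

1.319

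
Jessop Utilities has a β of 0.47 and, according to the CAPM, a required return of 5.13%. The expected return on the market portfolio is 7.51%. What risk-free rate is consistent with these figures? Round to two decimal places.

3.02%

E(R) = R_f + β(E(R_m) − R_f) = R_f(1 − β) + β·E(R_m)
5.13% = R_f × (1 − 0.47) + 0.47 × 7.51%
5.13% = R_f × 0.53 + 3.5297%
R_f = (5.13% − 3.5297%) / 0.53 = 3.02%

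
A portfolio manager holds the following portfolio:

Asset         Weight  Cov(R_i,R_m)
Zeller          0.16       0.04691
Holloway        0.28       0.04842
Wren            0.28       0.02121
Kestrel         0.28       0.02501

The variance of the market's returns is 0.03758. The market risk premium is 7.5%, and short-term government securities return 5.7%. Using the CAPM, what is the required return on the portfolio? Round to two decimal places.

β_Zeller = 0.04691 / 0.03758 = 1.2483
β_Holloway = 0.04842 / 0.03758 = 1.2885
β_Wren = 0.02121 / 0.03758 = 0.5644
β_Kestrel = 0.02501 / 0.03758 = 0.6655
β_P = Σ w_i β_i = 0.16×1.2483 + 0.28×1.2885 + 0.28×0.5644 + 0.28×0.6655 = 0.9049
E(R_P) = R_f + β_P × MRP = 5.7% + 0.9049 × 7.5% = 12.49%

12.49%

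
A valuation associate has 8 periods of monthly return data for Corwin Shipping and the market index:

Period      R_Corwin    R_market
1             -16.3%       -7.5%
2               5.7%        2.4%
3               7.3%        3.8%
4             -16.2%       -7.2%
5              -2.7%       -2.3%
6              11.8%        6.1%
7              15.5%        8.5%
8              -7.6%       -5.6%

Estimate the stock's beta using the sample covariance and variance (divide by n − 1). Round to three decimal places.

Mean R_i = (-16.3 + 5.7 + 7.3 − 16.2 − 2.7 + 11.8 + 15.5 − 7.6) / 8 = -0.3125%
Mean R_m = (-7.5 + 2.4 + 3.8 − 7.2 − 2.3 + 6.1 + 8.5 − 5.6) / 8 = -0.2250%
Σ(R_i − R̄_i)(R_m − R̄_m) = 532.2475  ⇒  Cov = 532.2475 / 7 = 76.0354
Σ(R_m − R̄_m)² = 273.9950  ⇒  Var(R_m) = 273.9950 / 7 = 39.1421
β = Cov / Var(R_m) = 76.0354 / 39.1421 = 1.9425

1.943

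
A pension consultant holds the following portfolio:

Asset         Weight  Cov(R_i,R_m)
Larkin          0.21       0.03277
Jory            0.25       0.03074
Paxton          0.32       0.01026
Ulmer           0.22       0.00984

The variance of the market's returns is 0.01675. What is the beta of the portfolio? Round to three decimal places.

1.195

β_Larkin = 0.03277 / 0.01675 = 1.9564
β_Jory = 0.03074 / 0.01675 = 1.8352
β_Paxton = 0.01026 / 0.01675 = 0.6125
β_Ulmer = 0.00984 / 0.01675 = 0.5875
β_P = Σ w_i β_i = 0.21×1.9564 + 0.25×1.8352 + 0.32×0.6125 + 0.22×0.5875 = 1.1949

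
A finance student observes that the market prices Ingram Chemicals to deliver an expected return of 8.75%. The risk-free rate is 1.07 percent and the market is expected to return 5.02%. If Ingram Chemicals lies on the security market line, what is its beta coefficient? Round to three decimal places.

MRP = 5.02% − 1.07% = 3.95%
β = (E(R) − R_f) / MRP = (8.75% − 1.07%) / 3.95% = 7.68% / 3.95% = 1.944

1.944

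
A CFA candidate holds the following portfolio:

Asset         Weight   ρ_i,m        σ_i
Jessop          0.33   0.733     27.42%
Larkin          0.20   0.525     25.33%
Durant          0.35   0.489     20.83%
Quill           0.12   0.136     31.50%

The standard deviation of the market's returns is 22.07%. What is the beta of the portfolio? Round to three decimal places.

0.606

β_Jessop = 0.733 × 27.42% / 22.07% = 0.9107
β_Larkin = 0.525 × 25.33% / 22.07% = 0.6025
β_Durant = 0.489 × 20.83% / 22.07% = 0.4615
β_Quill = 0.136 × 31.50% / 22.07% = 0.1941
β_P = Σ w_i β_i = 0.33×0.9107 + 0.20×0.6025 + 0.35×0.4615 + 0.12×0.1941 = 0.6058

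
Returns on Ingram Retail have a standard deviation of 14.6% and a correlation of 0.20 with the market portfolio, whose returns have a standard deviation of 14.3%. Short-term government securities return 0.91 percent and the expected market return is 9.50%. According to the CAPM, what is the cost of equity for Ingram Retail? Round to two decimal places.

β = ρ × σ_i / σ_m = 0.20 × 14.6% / 14.3% = 0.2042
MRP = 9.50% − 0.91% = 8.59%
E(R) = 0.91% + 0.2042 × 8.59% = 2.66%

2.66%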